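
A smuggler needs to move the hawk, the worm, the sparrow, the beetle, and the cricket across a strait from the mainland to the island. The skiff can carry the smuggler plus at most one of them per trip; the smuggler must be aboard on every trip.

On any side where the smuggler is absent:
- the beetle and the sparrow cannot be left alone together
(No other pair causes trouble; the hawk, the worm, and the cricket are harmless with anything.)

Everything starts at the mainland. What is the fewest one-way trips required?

9

Counting alone: the smuggler can take at most 1 across per trip to the island, so moving all 5 needs at least 5 loaded trips out, with a return between consecutive ones — at least 9 crossings.
The plan below uses exactly 9 crossings, so it is optimal:
1. Smuggler goes to the island with the sparrow.
2. Smuggler goes back to the mainland alone.
3. Smuggler goes to the island with the hawk.
4. Smuggler goes back to the mainland alone.
5. Smuggler goes to the island with the worm.
6. Smuggler goes back to the mainland alone.
7. Smuggler goes to the island with the cricket.
8. Smuggler goes back to the mainland alone.
9. Smuggler goes to the island with the beetle.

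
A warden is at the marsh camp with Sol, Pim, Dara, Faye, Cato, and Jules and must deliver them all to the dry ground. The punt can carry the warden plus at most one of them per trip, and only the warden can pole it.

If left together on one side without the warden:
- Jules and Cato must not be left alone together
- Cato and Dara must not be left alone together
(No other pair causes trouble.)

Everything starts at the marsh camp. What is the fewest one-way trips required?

13

Counting alone: the warden can take at most 1 across per trip to the dry ground, so moving all 6 needs at least 6 loaded trips out, with a return between consecutive ones — at least 11 crossings.
The safety rule pushes this higher. Following every safe sequence of crossings, the most of the 6 that can be at the dry ground as the punt arrives there on crossing 11 is 5 — never all 6.
So no plan with fewer than 13 crossings exists, and this one achieves 13:
1. Warden goes to the dry ground with Cato.
2. Warden goes back to the marsh camp alone.
3. Warden goes to the dry ground with Sol.
4. Warden goes back to the marsh camp alone.
5. Warden goes to the dry ground with Pim.
6. Warden goes back to the marsh camp alone.
7. Warden goes to the dry ground with Dara.
8. Warden goes back to the marsh camp with Cato.
9. Warden goes to the dry ground with Jules.
10. Warden goes back to the marsh camp alone.
11. Warden goes to the dry ground with Faye.
12. Warden goes back to the marsh camp alone.
13. Warden goes to the dry ground with Cato.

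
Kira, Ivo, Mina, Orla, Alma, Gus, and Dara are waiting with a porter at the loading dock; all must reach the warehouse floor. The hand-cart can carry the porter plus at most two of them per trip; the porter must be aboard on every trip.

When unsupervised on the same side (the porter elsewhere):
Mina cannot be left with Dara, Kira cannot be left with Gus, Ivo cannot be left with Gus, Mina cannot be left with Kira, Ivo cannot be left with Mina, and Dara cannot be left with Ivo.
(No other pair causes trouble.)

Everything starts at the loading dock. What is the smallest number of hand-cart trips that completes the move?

impossible

Whatever the first load, the items left behind include a forbidden pair without the porter. No opening move is safe, so no plan exists.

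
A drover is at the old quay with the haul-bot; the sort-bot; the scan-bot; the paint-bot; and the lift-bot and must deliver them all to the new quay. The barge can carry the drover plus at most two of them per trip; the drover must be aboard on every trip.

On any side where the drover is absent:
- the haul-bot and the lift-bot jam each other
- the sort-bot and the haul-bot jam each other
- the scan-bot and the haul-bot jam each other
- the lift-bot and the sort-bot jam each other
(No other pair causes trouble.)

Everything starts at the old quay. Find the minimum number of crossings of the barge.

7

Counting alone: the drover can take at most 2 across per trip to the new quay, so moving all 5 needs at least 3 loaded trips out, with a return between consecutive ones — at least 5 crossings.
The safety rule pushes this higher. Following every safe sequence of crossings, the most of the 5 that can be at the new quay as the barge arrives there on crossing 5 is 4 — never all 5.
So no plan with fewer than 7 crossings exists, and this one achieves 7:
1. Drover goes to the new quay with the haul-bot and the sort-bot.  [the old quay: the lift-bot, the paint-bot, the scan-bot | the new quay: the haul-bot, the sort-bot]
2. Drover goes back to the old quay with the haul-bot.  [the old quay: the haul-bot, the lift-bot, the paint-bot, the scan-bot | the new quay: the sort-bot]
3. Drover goes to the new quay with the haul-bot and the scan-bot.  [the old quay: the lift-bot, the paint-bot | the new quay: the haul-bot, the scan-bot, the sort-bot]
4. Drover goes back to the old quay with the haul-bot.  [the old quay: the haul-bot, the lift-bot, the paint-bot | the new quay: the scan-bot, the sort-bot]
5. Drover goes to the new quay with the haul-bot and the paint-bot.  [the old quay: the lift-bot | the new quay: the haul-bot, the paint-bot, the scan-bot, the sort-bot]
6. Drover goes back to the old quay with the haul-bot.  [the old quay: the haul-bot, the lift-bot | the new quay: the paint-bot, the scan-bot, the sort-bot]
7. Drover goes to the new quay with the haul-bot and the lift-bot.  [the old quay: — | the new quay: the haul-bot, the lift-bot, the paint-bot, the scan-bot, the sort-bot]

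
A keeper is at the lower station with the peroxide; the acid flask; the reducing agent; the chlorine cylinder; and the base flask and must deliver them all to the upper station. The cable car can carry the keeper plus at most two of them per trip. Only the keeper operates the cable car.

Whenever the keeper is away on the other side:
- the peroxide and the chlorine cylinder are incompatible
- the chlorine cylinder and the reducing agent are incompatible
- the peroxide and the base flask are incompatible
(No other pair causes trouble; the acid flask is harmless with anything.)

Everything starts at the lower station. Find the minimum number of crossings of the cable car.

5

Counting alone: the keeper can take at most 2 across per trip to the upper station, so moving all 5 needs at least 3 loaded trips out, with a return between consecutive ones — at least 5 crossings.
The plan below uses exactly 5 crossings, so it is optimal:
1. Keeper goes to the upper station with the peroxide and the reducing agent.  [the lower station: the acid flask, the base flask, the chlorine cylinder | the upper station: the peroxide, the reducing agent]
2. Keeper goes back to the lower station alone.  [the lower station: the acid flask, the base flask, the chlorine cylinder | the upper station: the peroxide, the reducing agent]
3. Keeper goes to the upper station with the acid flask.  [the lower station: the base flask, the chlorine cylinder | the upper station: the acid flask, the peroxide, the reducing agent]
4. Keeper goes back to the lower station alone.  [the lower station: the base flask, the chlorine cylinder | the upper station: the acid flask, the peroxide, the reducing agent]
5. Keeper goes to the upper station with the base flask and the chlorine cylinder.  [the lower station: — | the upper station: the acid flask, the base flask, the chlorine cylinder, the peroxide, the reducing agent]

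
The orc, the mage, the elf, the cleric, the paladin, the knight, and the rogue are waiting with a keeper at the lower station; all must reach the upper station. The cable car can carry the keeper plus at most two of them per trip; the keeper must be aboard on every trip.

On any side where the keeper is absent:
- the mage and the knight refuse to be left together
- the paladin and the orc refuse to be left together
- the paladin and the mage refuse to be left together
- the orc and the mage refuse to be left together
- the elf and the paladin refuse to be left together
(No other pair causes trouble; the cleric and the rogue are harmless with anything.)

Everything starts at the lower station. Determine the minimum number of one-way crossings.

Counting alone: the keeper can take at most 2 across per trip to the upper station, so moving all 7 needs at least 4 loaded trips out, with a return between consecutive ones — at least 7 crossings.
The safety rule pushes this higher. Following every safe sequence of crossings, the most of the 7 that can be at the upper station as the cable car arrives there on crossings 7, 9 is 5, 6 respectively — never all 7.
So no plan with fewer than 11 crossings exists, and this one achieves 11:
1. Keeper goes to the upper station with the mage and the paladin.  [the lower station: the cleric, the elf, the knight, the orc, the rogue | the upper station: the mage, the paladin]
2. Keeper goes back to the lower station with the mage.  [the lower station: the cleric, the elf, the knight, the mage, the orc, the rogue | the upper station: the paladin]
3. Keeper goes to the upper station with the knight and the orc.  [the lower station: the cleric, the elf, the mage, the rogue | the upper station: the knight, the orc, the paladin]
4. Keeper goes back to the lower station with the orc.  [the lower station: the cleric, the elf, the mage, the orc, the rogue | the upper station: the knight, the paladin]
5. Keeper goes to the upper station with the elf and the orc.  [the lower station: the cleric, the mage, the rogue | the upper station: the elf, the knight, the orc, the paladin]
6. Keeper goes back to the lower station with the paladin.  [the lower station: the cleric, the mage, the paladin, the rogue | the upper station: the elf, the knight, the orc]
7. Keeper goes to the upper station with the cleric and the mage.  [the lower station: the paladin, the rogue | the upper station: the cleric, the elf, the knight, the mage, the orc]
8. Keeper goes back to the lower station with the mage.  [the lower station: the mage, the paladin, the rogue | the upper station: the cleric, the elf, the knight, the orc]
9. Keeper goes to the upper station with the mage and the rogue.  [the lower station: the paladin | the upper station: the cleric, the elf, the knight, the mage, the orc, the rogue]
10. Keeper goes back to the lower station with the mage.  [the lower station: the mage, the paladin | the upper station: the cleric, the elf, the knight, the orc, the rogue]
11. Keeper goes to the upper station with the mage and the paladin.  [the lower station: — | the upper station: the cleric, the elf, the knight, the mage, the orc, the paladin, the rogue]

11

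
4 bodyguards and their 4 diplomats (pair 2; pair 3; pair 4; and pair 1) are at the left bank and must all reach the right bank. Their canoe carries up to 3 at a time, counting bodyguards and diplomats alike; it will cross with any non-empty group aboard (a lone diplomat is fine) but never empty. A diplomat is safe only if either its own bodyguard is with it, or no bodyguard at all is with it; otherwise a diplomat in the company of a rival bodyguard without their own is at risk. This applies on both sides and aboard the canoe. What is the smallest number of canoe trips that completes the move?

Counting alone: each trip to the right bank takes at most 3 across and each return brings at least 1 back, so after t trips out (and t−1 returns) at most 3t − (t−1) of the 8 are across; that first reaches 8 at t = 4, so at least 7 crossings are needed.
The safety rule pushes this higher. Following every safe sequence of crossings, the most of the 8 that can be at the right bank as the canoe arrives there on crossing 7 is 7 — never all 8.
So no plan with fewer than 9 crossings exists, and this one achieves 9:
1. bodyguard 2 and diplomat 2 cross → the right bank.
2. bodyguard 2 crosses ← the left bank.
3. bodyguard 2, bodyguard 3, and diplomat 3 cross → the right bank.
4. bodyguard 2 and diplomat 2 cross ← the left bank.
5. bodyguard 1, bodyguard 2, and bodyguard 4 cross → the right bank.
6. diplomat 3 crosses ← the left bank.
7. diplomat 2 and diplomat 3 cross → the right bank.
8. diplomat 2 crosses ← the left bank.
9. diplomat 1, diplomat 2, and diplomat 4 cross → the right bank.

9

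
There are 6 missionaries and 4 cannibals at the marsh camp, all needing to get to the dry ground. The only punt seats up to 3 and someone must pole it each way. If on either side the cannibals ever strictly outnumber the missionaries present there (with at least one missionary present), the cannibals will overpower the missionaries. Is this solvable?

1. 2 cannibals → the dry ground.  (the marsh camp: 6M 2C; the dry ground: 0M 2C)
2. 1 cannibal ← the marsh camp.  (the marsh camp: 6M 3C; the dry ground: 0M 1C)
3. 3 cannibals → the dry ground.  (the marsh camp: 6M 0C; the dry ground: 0M 4C)
4. 1 cannibal ← the marsh camp.  (the marsh camp: 6M 1C; the dry ground: 0M 3C)
5. 3 missionaries → the dry ground.  (the marsh camp: 3M 1C; the dry ground: 3M 3C)
6. 1 cannibal ← the marsh camp.  (the marsh camp: 3M 2C; the dry ground: 3M 2C)
7. 1 missionary and 2 cannibals → the dry ground.  (the marsh camp: 2M 0C; the dry ground: 4M 4C)
8. 1 cannibal ← the marsh camp.  (the marsh camp: 2M 1C; the dry ground: 4M 3C)
9. 2 missionaries and 1 cannibal → the dry ground.  (the marsh camp: 0M 0C; the dry ground: 6M 4C)

Yes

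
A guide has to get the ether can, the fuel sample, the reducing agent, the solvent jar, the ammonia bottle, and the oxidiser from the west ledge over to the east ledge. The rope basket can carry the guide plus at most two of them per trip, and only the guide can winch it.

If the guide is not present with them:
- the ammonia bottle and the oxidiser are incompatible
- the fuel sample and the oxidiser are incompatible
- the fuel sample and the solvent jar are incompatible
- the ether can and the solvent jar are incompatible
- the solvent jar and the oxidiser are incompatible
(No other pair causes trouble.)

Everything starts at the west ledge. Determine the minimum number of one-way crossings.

Counting alone: the guide can take at most 2 across per trip to the east ledge, so moving all 6 needs at least 3 loaded trips out, with a return between consecutive ones — at least 5 crossings.
The safety rule pushes this higher. Following every safe sequence of crossings, the most of the 6 that can be at the east ledge as the rope basket arrives there on crossings 5, 7 is 4, 5 respectively — never all 6.
So no plan with fewer than 9 crossings exists, and this one achieves 9:
1. Guide goes to the east ledge with the oxidiser and the solvent jar.
2. Guide goes back to the west ledge with the solvent jar.
3. Guide goes to the east ledge with the ether can and the fuel sample.
4. Guide goes back to the west ledge with the fuel sample.
5. Guide goes to the east ledge with the fuel sample and the reducing agent.
6. Guide goes back to the west ledge with the fuel sample.
7. Guide goes to the east ledge with the ammonia bottle and the fuel sample.
8. Guide goes back to the west ledge with the oxidiser.
9. Guide goes to the east ledge with the oxidiser and the solvent jar.

9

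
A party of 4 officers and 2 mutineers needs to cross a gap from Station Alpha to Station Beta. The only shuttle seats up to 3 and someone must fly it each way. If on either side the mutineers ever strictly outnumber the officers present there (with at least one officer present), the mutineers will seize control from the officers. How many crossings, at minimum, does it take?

Counting alone: each trip to Station Beta takes at most 3 across and each return brings at least 1 back, so after t trips out (and t−1 returns) at most 3t − (t−1) of the 6 are across; that first reaches 6 at t = 3, so at least 5 crossings are needed.
The plan below uses exactly 5 crossings, so it is optimal:
1. 2 mutineers → Station Beta.  (Station Alpha: 4O 0M; Station Beta: 0O 2M)
2. 1 mutineer ← Station Alpha.  (Station Alpha: 4O 1M; Station Beta: 0O 1M)
3. 2 officers and 1 mutineer → Station Beta.  (Station Alpha: 2O 0M; Station Beta: 2O 2M)
4. 1 mutineer ← Station Alpha.  (Station Alpha: 2O 1M; Station Beta: 2O 1M)
5. 2 officers and 1 mutineer → Station Beta.  (Station Alpha: 0O 0M; Station Beta: 4O 2M)

5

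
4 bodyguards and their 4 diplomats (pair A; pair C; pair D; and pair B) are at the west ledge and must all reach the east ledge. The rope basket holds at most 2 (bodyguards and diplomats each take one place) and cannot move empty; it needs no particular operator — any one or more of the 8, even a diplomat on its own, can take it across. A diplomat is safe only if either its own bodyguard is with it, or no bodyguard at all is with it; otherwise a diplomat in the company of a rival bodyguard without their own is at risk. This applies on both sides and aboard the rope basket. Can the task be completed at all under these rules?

Following every safe sequence of crossings from the start, the most of the 8 that can be at the east ledge as the rope basket arrives there on crossings 1, 3, 5 is 2, 3, 4 respectively; the best ever achieved is 4 of 8.
From crossing 7 on, no configuration arises that was not already reachable earlier: only 44 distinct safe configurations (who is on which side, and where the rope basket is) can ever be reached, none of them has everyone across, and every continuation just revisits them. So no valid plan exists.

No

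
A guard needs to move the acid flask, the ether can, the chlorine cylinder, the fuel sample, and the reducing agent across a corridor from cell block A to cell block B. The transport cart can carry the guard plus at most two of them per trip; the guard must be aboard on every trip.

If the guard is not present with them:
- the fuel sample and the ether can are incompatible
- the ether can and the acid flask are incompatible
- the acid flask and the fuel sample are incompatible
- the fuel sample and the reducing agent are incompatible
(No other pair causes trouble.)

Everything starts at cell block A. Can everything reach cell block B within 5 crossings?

No

Counting alone: the guard can take at most 2 across per trip to cell block B, so moving all 5 needs at least 3 loaded trips out, with a return between consecutive ones — at least 5 crossings.
The safety rule pushes this higher. Following every safe sequence of crossings, the most of the 5 that can be at cell block B as the transport cart arrives there on crossing 5 is 4 — never all 5.
So the move cannot be finished within 5 crossings. (The shortest complete plan takes 7:)
1. Guard goes to cell block B with the acid flask and the fuel sample.
2. Guard goes back to cell block A with the acid flask.
3. Guard goes to cell block B with the acid flask and the chlorine cylinder.
4. Guard goes back to cell block A with the acid flask.
5. Guard goes to cell block B with the acid flask and the reducing agent.
6. Guard goes back to cell block A with the fuel sample.
7. Guard goes to cell block B with the ether can and the fuel sample.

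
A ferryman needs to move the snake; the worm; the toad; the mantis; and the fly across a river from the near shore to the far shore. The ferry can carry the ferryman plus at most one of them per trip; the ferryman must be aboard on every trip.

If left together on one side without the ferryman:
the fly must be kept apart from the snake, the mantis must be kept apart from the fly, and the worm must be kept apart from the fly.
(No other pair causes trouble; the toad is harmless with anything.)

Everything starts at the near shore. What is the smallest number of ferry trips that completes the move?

impossible

Following every safe sequence of crossings from the start, the most of the 5 that can be at the far shore as the ferry arrives there on crossings 1, 3, 5 is 1, 2, 3 respectively; the best ever achieved is 3 of 5.
From crossing 7 on, no configuration arises that was not already reachable earlier: only 18 distinct safe configurations (who is on which side, and where the ferry is) can ever be reached, none of them has everyone across, and every continuation just revisits them. So no valid plan exists.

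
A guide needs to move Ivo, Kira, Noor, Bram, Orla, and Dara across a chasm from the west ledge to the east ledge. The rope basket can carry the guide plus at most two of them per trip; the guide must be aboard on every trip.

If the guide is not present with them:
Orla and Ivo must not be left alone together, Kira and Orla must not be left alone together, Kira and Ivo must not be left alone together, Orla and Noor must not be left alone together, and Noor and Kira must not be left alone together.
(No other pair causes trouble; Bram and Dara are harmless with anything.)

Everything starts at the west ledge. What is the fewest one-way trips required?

9

Counting alone: the guide can take at most 2 across per trip to the east ledge, so moving all 6 needs at least 3 loaded trips out, with a return between consecutive ones — at least 5 crossings.
The safety rule pushes this higher. Following every safe sequence of crossings, the most of the 6 that can be at the east ledge as the rope basket arrives there on crossings 5, 7 is 4, 5 respectively — never all 6.
So no plan with fewer than 9 crossings exists, and this one achieves 9:
1. Guide goes to the east ledge with Kira and Orla.
2. Guide goes back to the west ledge with Kira.
3. Guide goes to the east ledge with Ivo and Noor.
4. Guide goes back to the west ledge with Orla.
5. Guide goes to the east ledge with Bram and Kira.
6. Guide goes back to the west ledge with Kira.
7. Guide goes to the east ledge with Dara and Kira.
8. Guide goes back to the west ledge with Kira.
9. Guide goes to the east ledge with Kira and Orla.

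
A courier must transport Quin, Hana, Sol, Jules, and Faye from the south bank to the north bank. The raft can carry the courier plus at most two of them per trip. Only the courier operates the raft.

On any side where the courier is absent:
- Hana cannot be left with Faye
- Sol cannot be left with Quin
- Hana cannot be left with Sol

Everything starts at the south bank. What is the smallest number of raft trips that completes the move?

5

Counting alone: the courier can take at most 2 across per trip to the north bank, so moving all 5 needs at least 3 loaded trips out, with a return between consecutive ones — at least 5 crossings.
The plan below uses exactly 5 crossings, so it is optimal:
1. Courier goes to the north bank with Hana and Quin.  [the south bank: Faye, Jules, Sol | the north bank: Hana, Quin]
2. Courier goes back to the south bank alone.  [the south bank: Faye, Jules, Sol | the north bank: Hana, Quin]
3. Courier goes to the north bank with Jules.  [the south bank: Faye, Sol | the north bank: Hana, Jules, Quin]
4. Courier goes back to the south bank alone.  [the south bank: Faye, Sol | the north bank: Hana, Jules, Quin]
5. Courier goes to the north bank with Faye and Sol.  [the south bank: — | the north bank: Faye, Hana, Jules, Quin, Sol]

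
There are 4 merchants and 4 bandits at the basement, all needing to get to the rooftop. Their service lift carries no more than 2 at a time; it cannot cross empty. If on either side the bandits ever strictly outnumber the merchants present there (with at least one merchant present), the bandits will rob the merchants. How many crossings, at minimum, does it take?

Following every safe sequence of crossings from the start, the most of the 8 that can be at the rooftop as the service lift arrives there on crossings 1, 3, 5 is 2, 3, 4 respectively; the best ever achieved is 4 of 8.
From crossing 7 on, no configuration arises that was not already reachable earlier: only 11 distinct safe configurations (who is on which side, and where the service lift is) can ever be reached, none of them has everyone across, and every continuation just revisits them. They are: 0 merchants + 0 bandits across (service lift back at the start); 0 merchants + 1 bandit across (service lift there); 0 merchants + 1 bandit across (service lift back at the start); 0 merchants + 2 bandits across (service lift there); 0 merchants + 2 bandits across (service lift back at the start); 0 merchants + 3 bandits across (service lift there); 0 merchants + 3 bandits across (service lift back at the start); 0 merchants + 4 bandits across (service lift there); 1 merchant + 1 bandit across (service lift there); 1 merchant + 1 bandit across (service lift back at the start); 2 merchants + 2 bandits across (service lift there). So no valid plan exists.

impossible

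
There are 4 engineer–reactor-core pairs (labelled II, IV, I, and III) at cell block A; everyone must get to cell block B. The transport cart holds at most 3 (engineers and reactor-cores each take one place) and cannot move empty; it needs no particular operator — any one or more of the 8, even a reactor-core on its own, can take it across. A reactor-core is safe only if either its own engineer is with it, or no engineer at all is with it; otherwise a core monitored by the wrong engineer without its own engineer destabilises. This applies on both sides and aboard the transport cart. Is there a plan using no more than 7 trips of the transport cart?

No

Counting alone: each trip to cell block B takes at most 3 across and each return brings at least 1 back, so after t trips out (and t−1 returns) at most 3t − (t−1) of the 8 are across; that first reaches 8 at t = 4, so at least 7 crossings are needed.
The safety rule pushes this higher. Following every safe sequence of crossings, the most of the 8 that can be at cell block B as the transport cart arrives there on crossing 7 is 7 — never all 8.
So the move cannot be finished within 7 crossings. (The shortest complete plan takes 9:)
1. engineer II and reactor-core II cross → cell block B.
2. engineer II crosses ← cell block A.
3. engineer II, engineer IV, and reactor-core IV cross → cell block B.
4. engineer II and reactor-core II cross ← cell block A.
5. engineer I, engineer II, and engineer III cross → cell block B.
6. reactor-core IV crosses ← cell block A.
7. reactor-core II and reactor-core IV cross → cell block B.
8. reactor-core II crosses ← cell block A.
9. reactor-core I, reactor-core II, and reactor-core III cross → cell block B.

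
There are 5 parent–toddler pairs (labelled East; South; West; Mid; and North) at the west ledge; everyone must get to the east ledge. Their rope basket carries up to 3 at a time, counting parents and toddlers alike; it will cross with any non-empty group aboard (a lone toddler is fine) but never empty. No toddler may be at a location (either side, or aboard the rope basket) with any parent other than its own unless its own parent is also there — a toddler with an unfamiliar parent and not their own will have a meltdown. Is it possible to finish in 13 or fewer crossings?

Yes

Yes — this plan uses 11 crossings (≤ 13):
1. parent East and toddler East cross → the east ledge.
2. parent East crosses ← the west ledge.
3. toddler Mid, toddler South, and toddler West cross → the east ledge.
4. toddler East crosses ← the west ledge.
5. parent Mid, parent South, and parent West cross → the east ledge.
6. parent South and toddler South cross ← the west ledge.
7. parent East, parent North, and parent South cross → the east ledge.
8. toddler West crosses ← the west ledge.
9. toddler East and toddler South cross → the east ledge.
10. toddler East crosses ← the west ledge.
11. toddler East, toddler North, and toddler West cross → the east ledge.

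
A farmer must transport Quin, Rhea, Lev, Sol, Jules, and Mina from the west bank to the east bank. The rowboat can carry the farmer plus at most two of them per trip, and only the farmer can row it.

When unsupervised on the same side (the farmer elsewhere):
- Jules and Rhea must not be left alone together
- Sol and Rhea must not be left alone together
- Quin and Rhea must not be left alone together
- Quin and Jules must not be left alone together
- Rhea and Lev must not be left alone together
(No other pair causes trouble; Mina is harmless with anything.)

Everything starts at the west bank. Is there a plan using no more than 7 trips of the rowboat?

No

Counting alone: the farmer can take at most 2 across per trip to the east bank, so moving all 6 needs at least 3 loaded trips out, with a return between consecutive ones — at least 5 crossings.
The safety rule pushes this higher. Following every safe sequence of crossings, the most of the 6 that can be at the east bank as the rowboat arrives there on crossings 5, 7 is 4, 5 respectively — never all 6.
So the move cannot be finished within 7 crossings. (The shortest complete plan takes 9:)
1. Farmer goes to the east bank with Quin and Rhea.  [the west bank: Jules, Lev, Mina, Sol | the east bank: Quin, Rhea]
2. Farmer goes back to the west bank with Quin.  [the west bank: Jules, Lev, Mina, Quin, Sol | the east bank: Rhea]
3. Farmer goes to the east bank with Lev and Quin.  [the west bank: Jules, Mina, Sol | the east bank: Lev, Quin, Rhea]
4. Farmer goes back to the west bank with Rhea.  [the west bank: Jules, Mina, Rhea, Sol | the east bank: Lev, Quin]
5. Farmer goes to the east bank with Rhea and Sol.  [the west bank: Jules, Mina | the east bank: Lev, Quin, Rhea, Sol]
6. Farmer goes back to the west bank with Rhea.  [the west bank: Jules, Mina, Rhea | the east bank: Lev, Quin, Sol]
7. Farmer goes to the east bank with Mina and Rhea.  [the west bank: Jules | the east bank: Lev, Mina, Quin, Rhea, Sol]
8. Farmer goes back to the west bank with Rhea.  [the west bank: Jules, Rhea | the east bank: Lev, Mina, Quin, Sol]
9. Farmer goes to the east bank with Jules and Rhea.  [the west bank: — | the east bank: Jules, Lev, Mina, Quin, Rhea, Sol]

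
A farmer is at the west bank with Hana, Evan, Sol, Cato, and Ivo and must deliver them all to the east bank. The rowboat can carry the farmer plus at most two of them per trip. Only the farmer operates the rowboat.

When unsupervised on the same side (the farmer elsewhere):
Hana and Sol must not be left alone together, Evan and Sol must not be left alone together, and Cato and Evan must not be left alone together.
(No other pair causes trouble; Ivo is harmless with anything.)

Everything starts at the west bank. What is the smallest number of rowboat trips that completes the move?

5

Counting alone: the farmer can take at most 2 across per trip to the east bank, so moving all 5 needs at least 3 loaded trips out, with a return between consecutive ones — at least 5 crossings.
The plan below uses exactly 5 crossings, so it is optimal:
1. Farmer goes to the east bank with Evan and Hana.  [the west bank: Cato, Ivo, Sol | the east bank: Evan, Hana]
2. Farmer goes back to the west bank alone.  [the west bank: Cato, Ivo, Sol | the east bank: Evan, Hana]
3. Farmer goes to the east bank with Ivo.  [the west bank: Cato, Sol | the east bank: Evan, Hana, Ivo]
4. Farmer goes back to the west bank alone.  [the west bank: Cato, Sol | the east bank: Evan, Hana, Ivo]
5. Farmer goes to the east bank with Cato and Sol.  [the west bank: — | the east bank: Cato, Evan, Hana, Ivo, Sol]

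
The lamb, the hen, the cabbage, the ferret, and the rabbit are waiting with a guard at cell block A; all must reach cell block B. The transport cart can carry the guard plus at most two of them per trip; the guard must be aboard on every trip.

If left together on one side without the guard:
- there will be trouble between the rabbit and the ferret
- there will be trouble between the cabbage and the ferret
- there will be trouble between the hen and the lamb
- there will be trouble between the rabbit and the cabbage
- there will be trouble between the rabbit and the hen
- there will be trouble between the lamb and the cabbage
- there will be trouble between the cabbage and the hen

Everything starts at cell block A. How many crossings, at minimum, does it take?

impossible

Whatever the first load, the items left behind include a forbidden pair without the guard. No opening move is safe, so no plan exists.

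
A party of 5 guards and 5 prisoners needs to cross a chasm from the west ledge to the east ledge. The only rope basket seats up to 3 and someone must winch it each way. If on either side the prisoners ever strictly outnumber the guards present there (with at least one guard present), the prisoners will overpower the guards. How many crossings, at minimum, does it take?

11

Counting alone: each trip to the east ledge takes at most 3 across and each return brings at least 1 back, so after t trips out (and t−1 returns) at most 3t − (t−1) of the 10 are across; that first reaches 10 at t = 5, so at least 9 crossings are needed.
The safety rule pushes this higher. Following every safe sequence of crossings, the most of the 10 that can be at the east ledge as the rope basket arrives there on crossing 9 is 9 — never all 10.
So no plan with fewer than 11 crossings exists, and this one achieves 11:
1. 2 prisoners → the east ledge.  (the west ledge: 5G 3P; the east ledge: 0G 2P)
2. 1 prisoner ← the west ledge.  (the west ledge: 5G 4P; the east ledge: 0G 1P)
3. 3 prisoners → the east ledge.  (the west ledge: 5G 1P; the east ledge: 0G 4P)
4. 1 prisoner ← the west ledge.  (the west ledge: 5G 2P; the east ledge: 0G 3P)
5. 3 guards → the east ledge.  (the west ledge: 2G 2P; the east ledge: 3G 3P)
6. 1 guard and 1 prisoner ← the west ledge.  (the west ledge: 3G 3P; the east ledge: 2G 2P)
7. 3 guards → the east ledge.  (the west ledge: 0G 3P; the east ledge: 5G 2P)
8. 1 prisoner ← the west ledge.  (the west ledge: 0G 4P; the east ledge: 5G 1P)
9. 2 prisoners → the east ledge.  (the west ledge: 0G 2P; the east ledge: 5G 3P)
10. 1 prisoner ← the west ledge.  (the west ledge: 0G 3P; the east ledge: 5G 2P)
11. 3 prisoners → the east ledge.  (the west ledge: 0G 0P; the east ledge: 5G 5P)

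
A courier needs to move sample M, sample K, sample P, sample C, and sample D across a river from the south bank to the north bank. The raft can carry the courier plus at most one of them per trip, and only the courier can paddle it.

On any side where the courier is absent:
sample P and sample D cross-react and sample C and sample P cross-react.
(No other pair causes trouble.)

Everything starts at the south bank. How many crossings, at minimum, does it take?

11

Counting alone: the courier can take at most 1 across per trip to the north bank, so moving all 5 needs at least 5 loaded trips out, with a return between consecutive ones — at least 9 crossings.
The safety rule pushes this higher. Following every safe sequence of crossings, the most of the 5 that can be at the north bank as the raft arrives there on crossing 9 is 4 — never all 5.
So no plan with fewer than 11 crossings exists, and this one achieves 11:
1. Courier goes to the north bank with sample P.  [the south bank: sample C, sample D, sample K, sample M | the north bank: sample P]
2. Courier goes back to the south bank alone.  [the south bank: sample C, sample D, sample K, sample M | the north bank: sample P]
3. Courier goes to the north bank with sample M.  [the south bank: sample C, sample D, sample K | the north bank: sample M, sample P]
4. Courier goes back to the south bank alone.  [the south bank: sample C, sample D, sample K | the north bank: sample M, sample P]
5. Courier goes to the north bank with sample K.  [the south bank: sample C, sample D | the north bank: sample K, sample M, sample P]
6. Courier goes back to the south bank alone.  [the south bank: sample C, sample D | the north bank: sample K, sample M, sample P]
7. Courier goes to the north bank with sample C.  [the south bank: sample D | the north bank: sample C, sample K, sample M, sample P]
8. Courier goes back to the south bank with sample P.  [the south bank: sample D, sample P | the north bank: sample C, sample K, sample M]
9. Courier goes to the north bank with sample D.  [the south bank: sample P | the north bank: sample C, sample D, sample K, sample M]
10. Courier goes back to the south bank alone.  [the south bank: sample P | the north bank: sample C, sample D, sample K, sample M]
11. Courier goes to the north bank with sample P.  [the south bank: — | the north bank: sample C, sample D, sample K, sample M, sample P]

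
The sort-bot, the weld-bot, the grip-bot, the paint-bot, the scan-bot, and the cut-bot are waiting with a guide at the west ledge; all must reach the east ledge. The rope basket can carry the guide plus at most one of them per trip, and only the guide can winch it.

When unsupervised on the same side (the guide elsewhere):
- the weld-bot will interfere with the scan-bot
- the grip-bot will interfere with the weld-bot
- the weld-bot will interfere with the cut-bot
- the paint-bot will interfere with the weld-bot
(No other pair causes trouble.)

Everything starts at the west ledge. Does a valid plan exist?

No

Following every safe sequence of crossings from the start, the most of the 6 that can be at the east ledge as the rope basket arrives there on crossings 1, 3, 5 is 1, 2, 3 respectively; the best ever achieved is 3 of 6.
From crossing 7 on, no configuration arises that was not already reachable earlier: only 22 distinct safe configurations (who is on which side, and where the rope basket is) can ever be reached, none of them has everyone across, and every continuation just revisits them. So no valid plan exists.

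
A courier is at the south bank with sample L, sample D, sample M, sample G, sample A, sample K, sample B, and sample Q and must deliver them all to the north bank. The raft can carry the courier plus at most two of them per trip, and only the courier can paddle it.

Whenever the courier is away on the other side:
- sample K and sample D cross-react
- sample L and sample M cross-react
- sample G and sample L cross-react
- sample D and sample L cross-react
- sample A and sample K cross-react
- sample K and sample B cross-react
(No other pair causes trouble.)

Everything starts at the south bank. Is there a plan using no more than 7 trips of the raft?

Counting alone: the courier can take at most 2 across per trip to the north bank, so moving all 8 needs at least 4 loaded trips out, with a return between consecutive ones — at least 7 crossings.
The safety rule pushes this higher. Following every safe sequence of crossings, the most of the 8 that can be at the north bank as the raft arrives there on crossing 7 is 6 — never all 8.
So the move cannot be finished within 7 crossings. (The shortest complete plan takes 9:)
1. Courier goes to the north bank with sample K and sample L.
2. Courier goes back to the south bank alone.
3. Courier goes to the north bank with sample G and sample M.
4. Courier goes back to the south bank with sample L.
5. Courier goes to the north bank with sample A and sample D.
6. Courier goes back to the south bank with sample K.
7. Courier goes to the north bank with sample B and sample Q.
8. Courier goes back to the south bank alone.
9. Courier goes to the north bank with sample K and sample L.

No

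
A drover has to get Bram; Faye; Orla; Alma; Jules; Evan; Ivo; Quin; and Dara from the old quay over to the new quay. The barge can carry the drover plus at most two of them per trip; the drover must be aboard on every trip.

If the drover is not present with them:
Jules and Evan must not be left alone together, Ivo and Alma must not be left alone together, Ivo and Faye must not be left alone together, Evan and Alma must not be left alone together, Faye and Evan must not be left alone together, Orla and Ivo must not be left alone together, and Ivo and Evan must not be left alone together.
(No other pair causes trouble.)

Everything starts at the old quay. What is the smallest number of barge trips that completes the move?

15

Counting alone: the drover can take at most 2 across per trip to the new quay, so moving all 9 needs at least 5 loaded trips out, with a return between consecutive ones — at least 9 crossings.
The safety rule pushes this higher. Following every safe sequence of crossings, the most of the 9 that can be at the new quay as the barge arrives there on crossings 9, 11, 13 is 6, 7, 8 respectively — never all 9.
So no plan with fewer than 15 crossings exists, and this one achieves 15:
1. Drover goes to the new quay with Evan and Ivo.
2. Drover goes back to the old quay with Evan.
3. Drover goes to the new quay with Bram and Evan.
4. Drover goes back to the old quay with Evan.
5. Drover goes to the new quay with Evan and Orla.
6. Drover goes back to the old quay with Ivo.
7. Drover goes to the new quay with Alma and Faye.
8. Drover goes back to the old quay with Evan.
9. Drover goes to the new quay with Evan and Jules.
10. Drover goes back to the old quay with Evan.
11. Drover goes to the new quay with Evan and Quin.
12. Drover goes back to the old quay with Evan.
13. Drover goes to the new quay with Dara and Evan.
14. Drover goes back to the old quay with Evan.
15. Drover goes to the new quay with Evan and Ivo.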